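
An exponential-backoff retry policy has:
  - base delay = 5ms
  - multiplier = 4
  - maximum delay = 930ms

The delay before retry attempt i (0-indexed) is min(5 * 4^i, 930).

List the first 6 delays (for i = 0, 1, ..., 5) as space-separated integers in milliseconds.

Computing each delay:
  i=0: min(5*4^0, 930) = 5
  i=1: min(5*4^1, 930) = 20
  i=2: min(5*4^2, 930) = 80
  i=3: min(5*4^3, 930) = 320
  i=4: min(5*4^4, 930) = 930
  i=5: min(5*4^5, 930) = 930

Answer: 5 20 80 320 930 930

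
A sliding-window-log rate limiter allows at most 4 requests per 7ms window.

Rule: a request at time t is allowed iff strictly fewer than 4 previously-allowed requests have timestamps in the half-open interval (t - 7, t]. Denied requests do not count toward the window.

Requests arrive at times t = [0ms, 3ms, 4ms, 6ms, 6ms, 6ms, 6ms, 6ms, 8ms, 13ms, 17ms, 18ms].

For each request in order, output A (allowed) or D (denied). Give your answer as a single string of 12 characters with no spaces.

Answer: AAAADDDDAAAA

Derivation:
Tracking allowed requests in the window:
  req#1 t=0ms: ALLOW
  req#2 t=3ms: ALLOW
  req#3 t=4ms: ALLOW
  req#4 t=6ms: ALLOW
  req#5 t=6ms: DENY
  req#6 t=6ms: DENY
  req#7 t=6ms: DENY
  req#8 t=6ms: DENY
  req#9 t=8ms: ALLOW
  req#10 t=13ms: ALLOW
  req#11 t=17ms: ALLOW
  req#12 t=18ms: ALLOW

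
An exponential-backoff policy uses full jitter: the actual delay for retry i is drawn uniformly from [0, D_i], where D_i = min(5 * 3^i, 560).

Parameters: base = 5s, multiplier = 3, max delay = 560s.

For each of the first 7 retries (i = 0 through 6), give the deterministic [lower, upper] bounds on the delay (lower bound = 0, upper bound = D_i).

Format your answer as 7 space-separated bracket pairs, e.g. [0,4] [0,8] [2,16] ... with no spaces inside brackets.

Computing bounds per retry:
  i=0: D_i=min(5*3^0,560)=5, bounds=[0,5]
  i=1: D_i=min(5*3^1,560)=15, bounds=[0,15]
  i=2: D_i=min(5*3^2,560)=45, bounds=[0,45]
  i=3: D_i=min(5*3^3,560)=135, bounds=[0,135]
  i=4: D_i=min(5*3^4,560)=405, bounds=[0,405]
  i=5: D_i=min(5*3^5,560)=560, bounds=[0,560]
  i=6: D_i=min(5*3^6,560)=560, bounds=[0,560]

Answer: [0,5] [0,15] [0,45] [0,135] [0,405] [0,560] [0,560]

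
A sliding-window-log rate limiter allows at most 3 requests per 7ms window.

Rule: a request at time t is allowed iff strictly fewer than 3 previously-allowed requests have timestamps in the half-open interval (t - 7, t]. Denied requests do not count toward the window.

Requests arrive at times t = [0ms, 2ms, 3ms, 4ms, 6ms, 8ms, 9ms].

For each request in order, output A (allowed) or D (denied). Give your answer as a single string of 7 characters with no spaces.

Tracking allowed requests in the window:
  req#1 t=0ms: ALLOW
  req#2 t=2ms: ALLOW
  req#3 t=3ms: ALLOW
  req#4 t=4ms: DENY
  req#5 t=6ms: DENY
  req#6 t=8ms: ALLOW
  req#7 t=9ms: ALLOW

Answer: AAADDAA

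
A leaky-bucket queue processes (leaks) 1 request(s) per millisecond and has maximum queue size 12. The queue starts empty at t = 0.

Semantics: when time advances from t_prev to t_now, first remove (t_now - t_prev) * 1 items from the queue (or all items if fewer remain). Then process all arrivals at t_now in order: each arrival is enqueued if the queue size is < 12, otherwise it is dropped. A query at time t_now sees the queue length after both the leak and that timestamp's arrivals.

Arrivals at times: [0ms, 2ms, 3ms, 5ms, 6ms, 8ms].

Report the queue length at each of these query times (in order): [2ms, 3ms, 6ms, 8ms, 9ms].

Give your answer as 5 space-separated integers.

Answer: 1 1 1 1 0

Derivation:
Queue lengths at query times:
  query t=2ms: backlog = 1
  query t=3ms: backlog = 1
  query t=6ms: backlog = 1
  query t=8ms: backlog = 1
  query t=9ms: backlog = 0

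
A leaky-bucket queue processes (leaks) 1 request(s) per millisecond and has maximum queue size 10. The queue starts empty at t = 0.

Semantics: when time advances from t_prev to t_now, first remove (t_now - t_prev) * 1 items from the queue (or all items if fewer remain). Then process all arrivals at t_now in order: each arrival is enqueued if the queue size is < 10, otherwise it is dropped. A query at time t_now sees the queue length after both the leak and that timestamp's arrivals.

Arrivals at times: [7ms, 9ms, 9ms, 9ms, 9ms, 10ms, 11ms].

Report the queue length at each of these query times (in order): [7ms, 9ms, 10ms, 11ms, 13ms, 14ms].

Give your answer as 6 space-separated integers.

Queue lengths at query times:
  query t=7ms: backlog = 1
  query t=9ms: backlog = 4
  query t=10ms: backlog = 4
  query t=11ms: backlog = 4
  query t=13ms: backlog = 2
  query t=14ms: backlog = 1

Answer: 1 4 4 4 2 1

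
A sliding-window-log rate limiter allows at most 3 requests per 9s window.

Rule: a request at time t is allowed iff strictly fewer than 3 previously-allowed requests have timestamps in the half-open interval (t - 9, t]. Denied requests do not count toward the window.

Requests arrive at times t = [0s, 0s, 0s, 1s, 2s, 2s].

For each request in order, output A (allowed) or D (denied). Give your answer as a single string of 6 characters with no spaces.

Tracking allowed requests in the window:
  req#1 t=0s: ALLOW
  req#2 t=0s: ALLOW
  req#3 t=0s: ALLOW
  req#4 t=1s: DENY
  req#5 t=2s: DENY
  req#6 t=2s: DENY

Answer: AAADDD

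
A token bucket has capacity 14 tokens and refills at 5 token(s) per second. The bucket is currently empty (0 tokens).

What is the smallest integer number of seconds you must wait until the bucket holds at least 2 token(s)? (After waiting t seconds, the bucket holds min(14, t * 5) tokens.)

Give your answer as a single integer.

Answer: 1

Derivation:
Need t * 5 >= 2, so t >= 2/5.
Smallest integer t = ceil(2/5) = 1.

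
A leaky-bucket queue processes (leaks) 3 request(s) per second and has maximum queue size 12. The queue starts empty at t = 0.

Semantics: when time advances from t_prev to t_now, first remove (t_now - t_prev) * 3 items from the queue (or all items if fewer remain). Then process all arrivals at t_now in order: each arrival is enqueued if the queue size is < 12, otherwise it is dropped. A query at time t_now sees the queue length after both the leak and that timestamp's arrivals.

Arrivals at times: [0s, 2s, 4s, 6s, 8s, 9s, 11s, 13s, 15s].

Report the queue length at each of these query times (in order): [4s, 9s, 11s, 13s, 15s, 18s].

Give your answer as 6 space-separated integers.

Queue lengths at query times:
  query t=4s: backlog = 1
  query t=9s: backlog = 1
  query t=11s: backlog = 1
  query t=13s: backlog = 1
  query t=15s: backlog = 1
  query t=18s: backlog = 0

Answer: 1 1 1 1 1 0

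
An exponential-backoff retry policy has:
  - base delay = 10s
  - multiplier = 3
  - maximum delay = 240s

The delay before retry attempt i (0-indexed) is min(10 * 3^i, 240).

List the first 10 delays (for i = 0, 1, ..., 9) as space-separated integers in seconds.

Computing each delay:
  i=0: min(10*3^0, 240) = 10
  i=1: min(10*3^1, 240) = 30
  i=2: min(10*3^2, 240) = 90
  i=3: min(10*3^3, 240) = 240
  i=4: min(10*3^4, 240) = 240
  i=5: min(10*3^5, 240) = 240
  i=6: min(10*3^6, 240) = 240
  i=7: min(10*3^7, 240) = 240
  i=8: min(10*3^8, 240) = 240
  i=9: min(10*3^9, 240) = 240

Answer: 10 30 90 240 240 240 240 240 240 240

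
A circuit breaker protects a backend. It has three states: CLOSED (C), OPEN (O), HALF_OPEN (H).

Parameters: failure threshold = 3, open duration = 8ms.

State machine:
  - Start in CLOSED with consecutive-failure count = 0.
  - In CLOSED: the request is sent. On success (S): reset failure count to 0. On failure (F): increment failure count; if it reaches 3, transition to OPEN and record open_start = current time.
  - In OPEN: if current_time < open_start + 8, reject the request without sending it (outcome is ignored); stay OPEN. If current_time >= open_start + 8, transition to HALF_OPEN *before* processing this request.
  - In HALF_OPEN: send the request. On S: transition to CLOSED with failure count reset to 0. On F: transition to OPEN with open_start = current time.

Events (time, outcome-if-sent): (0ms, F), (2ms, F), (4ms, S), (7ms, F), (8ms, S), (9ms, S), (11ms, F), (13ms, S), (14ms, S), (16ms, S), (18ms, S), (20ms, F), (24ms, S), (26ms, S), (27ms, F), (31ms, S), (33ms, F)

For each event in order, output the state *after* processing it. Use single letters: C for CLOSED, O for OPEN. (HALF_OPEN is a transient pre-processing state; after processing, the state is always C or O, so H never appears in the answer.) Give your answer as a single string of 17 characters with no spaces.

Answer: CCCCCCCCCCCCCCCCC

Derivation:
State after each event:
  event#1 t=0ms outcome=F: state=CLOSED
  event#2 t=2ms outcome=F: state=CLOSED
  event#3 t=4ms outcome=S: state=CLOSED
  event#4 t=7ms outcome=F: state=CLOSED
  event#5 t=8ms outcome=S: state=CLOSED
  event#6 t=9ms outcome=S: state=CLOSED
  event#7 t=11ms outcome=F: state=CLOSED
  event#8 t=13ms outcome=S: state=CLOSED
  event#9 t=14ms outcome=S: state=CLOSED
  event#10 t=16ms outcome=S: state=CLOSED
  event#11 t=18ms outcome=S: state=CLOSED
  event#12 t=20ms outcome=F: state=CLOSED
  event#13 t=24ms outcome=S: state=CLOSED
  event#14 t=26ms outcome=S: state=CLOSED
  event#15 t=27ms outcome=F: state=CLOSED
  event#16 t=31ms outcome=S: state=CLOSED
  event#17 t=33ms outcome=F: state=CLOSED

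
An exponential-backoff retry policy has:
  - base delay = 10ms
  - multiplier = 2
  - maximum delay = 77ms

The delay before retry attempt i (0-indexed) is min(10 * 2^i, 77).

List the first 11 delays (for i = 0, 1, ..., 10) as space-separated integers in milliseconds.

Computing each delay:
  i=0: min(10*2^0, 77) = 10
  i=1: min(10*2^1, 77) = 20
  i=2: min(10*2^2, 77) = 40
  i=3: min(10*2^3, 77) = 77
  i=4: min(10*2^4, 77) = 77
  i=5: min(10*2^5, 77) = 77
  i=6: min(10*2^6, 77) = 77
  i=7: min(10*2^7, 77) = 77
  i=8: min(10*2^8, 77) = 77
  i=9: min(10*2^9, 77) = 77
  i=10: min(10*2^10, 77) = 77

Answer: 10 20 40 77 77 77 77 77 77 77 77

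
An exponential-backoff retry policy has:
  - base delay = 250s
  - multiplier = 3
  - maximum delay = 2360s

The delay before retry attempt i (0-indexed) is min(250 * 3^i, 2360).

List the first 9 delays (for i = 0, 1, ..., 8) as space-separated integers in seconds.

Answer: 250 750 2250 2360 2360 2360 2360 2360 2360

Derivation:
Computing each delay:
  i=0: min(250*3^0, 2360) = 250
  i=1: min(250*3^1, 2360) = 750
  i=2: min(250*3^2, 2360) = 2250
  i=3: min(250*3^3, 2360) = 2360
  i=4: min(250*3^4, 2360) = 2360
  i=5: min(250*3^5, 2360) = 2360
  i=6: min(250*3^6, 2360) = 2360
  i=7: min(250*3^7, 2360) = 2360
  i=8: min(250*3^8, 2360) = 2360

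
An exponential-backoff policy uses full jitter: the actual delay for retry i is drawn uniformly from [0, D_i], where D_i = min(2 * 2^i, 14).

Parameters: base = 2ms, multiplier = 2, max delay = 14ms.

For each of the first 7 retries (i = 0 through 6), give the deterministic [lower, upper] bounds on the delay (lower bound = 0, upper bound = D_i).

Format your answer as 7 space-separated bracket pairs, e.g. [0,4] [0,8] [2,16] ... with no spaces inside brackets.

Computing bounds per retry:
  i=0: D_i=min(2*2^0,14)=2, bounds=[0,2]
  i=1: D_i=min(2*2^1,14)=4, bounds=[0,4]
  i=2: D_i=min(2*2^2,14)=8, bounds=[0,8]
  i=3: D_i=min(2*2^3,14)=14, bounds=[0,14]
  i=4: D_i=min(2*2^4,14)=14, bounds=[0,14]
  i=5: D_i=min(2*2^5,14)=14, bounds=[0,14]
  i=6: D_i=min(2*2^6,14)=14, bounds=[0,14]

Answer: [0,2] [0,4] [0,8] [0,14] [0,14] [0,14] [0,14]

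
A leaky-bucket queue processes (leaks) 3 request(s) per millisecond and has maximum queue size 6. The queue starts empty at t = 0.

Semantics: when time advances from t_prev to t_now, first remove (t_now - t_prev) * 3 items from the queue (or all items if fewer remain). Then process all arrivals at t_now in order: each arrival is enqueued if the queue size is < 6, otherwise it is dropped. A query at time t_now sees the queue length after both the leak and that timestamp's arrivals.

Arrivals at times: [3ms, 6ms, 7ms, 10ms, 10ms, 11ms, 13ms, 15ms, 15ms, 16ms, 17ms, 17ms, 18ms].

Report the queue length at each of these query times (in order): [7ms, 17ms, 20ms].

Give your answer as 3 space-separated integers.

Answer: 1 2 0

Derivation:
Queue lengths at query times:
  query t=7ms: backlog = 1
  query t=17ms: backlog = 2
  query t=20ms: backlog = 0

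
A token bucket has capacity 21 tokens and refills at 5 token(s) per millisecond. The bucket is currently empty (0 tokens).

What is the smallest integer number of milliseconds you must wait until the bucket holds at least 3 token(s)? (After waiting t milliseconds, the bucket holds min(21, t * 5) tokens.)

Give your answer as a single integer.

Answer: 1

Derivation:
Need t * 5 >= 3, so t >= 3/5.
Smallest integer t = ceil(3/5) = 1.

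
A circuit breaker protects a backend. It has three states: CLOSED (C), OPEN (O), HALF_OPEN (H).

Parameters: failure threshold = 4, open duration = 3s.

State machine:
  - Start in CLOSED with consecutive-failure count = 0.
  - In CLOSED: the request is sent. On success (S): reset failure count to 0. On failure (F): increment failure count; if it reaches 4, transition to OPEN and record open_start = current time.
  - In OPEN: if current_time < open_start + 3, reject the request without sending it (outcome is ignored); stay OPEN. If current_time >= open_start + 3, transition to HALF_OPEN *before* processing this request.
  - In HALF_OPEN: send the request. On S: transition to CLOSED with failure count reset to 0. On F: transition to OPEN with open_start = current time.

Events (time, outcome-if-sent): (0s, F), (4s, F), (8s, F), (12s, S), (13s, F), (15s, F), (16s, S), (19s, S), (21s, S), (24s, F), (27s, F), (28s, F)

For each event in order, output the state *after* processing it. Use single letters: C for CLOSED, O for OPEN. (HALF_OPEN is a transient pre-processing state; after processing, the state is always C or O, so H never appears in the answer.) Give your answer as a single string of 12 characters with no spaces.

Answer: CCCCCCCCCCCC

Derivation:
State after each event:
  event#1 t=0s outcome=F: state=CLOSED
  event#2 t=4s outcome=F: state=CLOSED
  event#3 t=8s outcome=F: state=CLOSED
  event#4 t=12s outcome=S: state=CLOSED
  event#5 t=13s outcome=F: state=CLOSED
  event#6 t=15s outcome=F: state=CLOSED
  event#7 t=16s outcome=S: state=CLOSED
  event#8 t=19s outcome=S: state=CLOSED
  event#9 t=21s outcome=S: state=CLOSED
  event#10 t=24s outcome=F: state=CLOSED
  event#11 t=27s outcome=F: state=CLOSED
  event#12 t=28s outcome=F: state=CLOSED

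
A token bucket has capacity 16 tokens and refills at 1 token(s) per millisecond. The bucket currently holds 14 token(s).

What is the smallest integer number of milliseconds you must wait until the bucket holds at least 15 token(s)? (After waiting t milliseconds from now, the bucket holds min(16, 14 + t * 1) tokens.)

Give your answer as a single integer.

Answer: 1

Derivation:
Need 14 + t * 1 >= 15, so t >= 1/1.
Smallest integer t = ceil(1/1) = 1.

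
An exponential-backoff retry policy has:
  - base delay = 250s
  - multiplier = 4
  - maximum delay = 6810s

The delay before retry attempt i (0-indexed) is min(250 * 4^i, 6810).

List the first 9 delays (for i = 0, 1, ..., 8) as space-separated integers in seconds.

Answer: 250 1000 4000 6810 6810 6810 6810 6810 6810

Derivation:
Computing each delay:
  i=0: min(250*4^0, 6810) = 250
  i=1: min(250*4^1, 6810) = 1000
  i=2: min(250*4^2, 6810) = 4000
  i=3: min(250*4^3, 6810) = 6810
  i=4: min(250*4^4, 6810) = 6810
  i=5: min(250*4^5, 6810) = 6810
  i=6: min(250*4^6, 6810) = 6810
  i=7: min(250*4^7, 6810) = 6810
  i=8: min(250*4^8, 6810) = 6810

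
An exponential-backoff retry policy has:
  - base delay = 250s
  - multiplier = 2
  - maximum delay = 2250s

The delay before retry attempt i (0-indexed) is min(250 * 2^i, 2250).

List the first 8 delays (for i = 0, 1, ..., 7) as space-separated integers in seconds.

Answer: 250 500 1000 2000 2250 2250 2250 2250

Derivation:
Computing each delay:
  i=0: min(250*2^0, 2250) = 250
  i=1: min(250*2^1, 2250) = 500
  i=2: min(250*2^2, 2250) = 1000
  i=3: min(250*2^3, 2250) = 2000
  i=4: min(250*2^4, 2250) = 2250
  i=5: min(250*2^5, 2250) = 2250
  i=6: min(250*2^6, 2250) = 2250
  i=7: min(250*2^7, 2250) = 2250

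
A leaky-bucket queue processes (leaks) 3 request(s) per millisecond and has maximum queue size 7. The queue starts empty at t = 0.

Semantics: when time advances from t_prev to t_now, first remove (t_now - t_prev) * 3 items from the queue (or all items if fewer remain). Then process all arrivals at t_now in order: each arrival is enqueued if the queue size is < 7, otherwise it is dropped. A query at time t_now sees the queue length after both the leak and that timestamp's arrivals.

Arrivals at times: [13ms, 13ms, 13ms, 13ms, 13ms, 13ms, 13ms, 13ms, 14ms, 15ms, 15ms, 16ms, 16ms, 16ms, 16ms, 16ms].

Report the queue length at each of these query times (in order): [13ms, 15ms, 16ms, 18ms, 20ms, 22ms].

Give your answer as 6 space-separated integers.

Answer: 7 4 6 0 0 0

Derivation:
Queue lengths at query times:
  query t=13ms: backlog = 7
  query t=15ms: backlog = 4
  query t=16ms: backlog = 6
  query t=18ms: backlog = 0
  query t=20ms: backlog = 0
  query t=22ms: backlog = 0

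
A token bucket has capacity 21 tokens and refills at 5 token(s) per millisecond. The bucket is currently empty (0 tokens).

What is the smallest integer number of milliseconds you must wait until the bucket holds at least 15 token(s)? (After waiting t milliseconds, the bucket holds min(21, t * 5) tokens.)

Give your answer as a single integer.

Answer: 3

Derivation:
Need t * 5 >= 15, so t >= 15/5.
Smallest integer t = ceil(15/5) = 3.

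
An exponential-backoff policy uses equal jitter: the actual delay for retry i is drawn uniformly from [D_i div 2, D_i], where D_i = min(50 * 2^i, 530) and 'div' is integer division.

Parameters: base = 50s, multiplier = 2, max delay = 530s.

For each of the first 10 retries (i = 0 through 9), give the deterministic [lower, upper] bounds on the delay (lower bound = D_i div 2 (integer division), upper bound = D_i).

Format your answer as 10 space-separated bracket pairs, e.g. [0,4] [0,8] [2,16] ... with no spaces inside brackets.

Answer: [25,50] [50,100] [100,200] [200,400] [265,530] [265,530] [265,530] [265,530] [265,530] [265,530]

Derivation:
Computing bounds per retry:
  i=0: D_i=min(50*2^0,530)=50, bounds=[25,50]
  i=1: D_i=min(50*2^1,530)=100, bounds=[50,100]
  i=2: D_i=min(50*2^2,530)=200, bounds=[100,200]
  i=3: D_i=min(50*2^3,530)=400, bounds=[200,400]
  i=4: D_i=min(50*2^4,530)=530, bounds=[265,530]
  i=5: D_i=min(50*2^5,530)=530, bounds=[265,530]
  i=6: D_i=min(50*2^6,530)=530, bounds=[265,530]
  i=7: D_i=min(50*2^7,530)=530, bounds=[265,530]
  i=8: D_i=min(50*2^8,530)=530, bounds=[265,530]
  i=9: D_i=min(50*2^9,530)=530, bounds=[265,530]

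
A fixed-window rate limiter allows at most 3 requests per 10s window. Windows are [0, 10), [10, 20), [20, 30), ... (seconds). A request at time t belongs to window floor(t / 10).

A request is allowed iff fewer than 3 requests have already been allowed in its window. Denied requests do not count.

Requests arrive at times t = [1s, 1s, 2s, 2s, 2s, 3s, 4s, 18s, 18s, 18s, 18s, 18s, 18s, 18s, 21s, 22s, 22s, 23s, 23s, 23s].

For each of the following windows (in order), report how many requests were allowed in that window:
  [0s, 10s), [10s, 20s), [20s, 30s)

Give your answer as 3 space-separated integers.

Processing requests:
  req#1 t=1s (window 0): ALLOW
  req#2 t=1s (window 0): ALLOW
  req#3 t=2s (window 0): ALLOW
  req#4 t=2s (window 0): DENY
  req#5 t=2s (window 0): DENY
  req#6 t=3s (window 0): DENY
  req#7 t=4s (window 0): DENY
  req#8 t=18s (window 1): ALLOW
  req#9 t=18s (window 1): ALLOW
  req#10 t=18s (window 1): ALLOW
  req#11 t=18s (window 1): DENY
  req#12 t=18s (window 1): DENY
  req#13 t=18s (window 1): DENY
  req#14 t=18s (window 1): DENY
  req#15 t=21s (window 2): ALLOW
  req#16 t=22s (window 2): ALLOW
  req#17 t=22s (window 2): ALLOW
  req#18 t=23s (window 2): DENY
  req#19 t=23s (window 2): DENY
  req#20 t=23s (window 2): DENY

Allowed counts by window: 3 3 3

Answer: 3 3 3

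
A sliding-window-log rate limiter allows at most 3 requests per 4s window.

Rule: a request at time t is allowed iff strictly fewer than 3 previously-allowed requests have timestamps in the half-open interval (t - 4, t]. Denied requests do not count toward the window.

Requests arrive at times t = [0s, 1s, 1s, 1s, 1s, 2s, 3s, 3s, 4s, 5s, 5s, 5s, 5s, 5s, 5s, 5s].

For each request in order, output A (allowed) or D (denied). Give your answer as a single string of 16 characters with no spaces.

Tracking allowed requests in the window:
  req#1 t=0s: ALLOW
  req#2 t=1s: ALLOW
  req#3 t=1s: ALLOW
  req#4 t=1s: DENY
  req#5 t=1s: DENY
  req#6 t=2s: DENY
  req#7 t=3s: DENY
  req#8 t=3s: DENY
  req#9 t=4s: ALLOW
  req#10 t=5s: ALLOW
  req#11 t=5s: ALLOW
  req#12 t=5s: DENY
  req#13 t=5s: DENY
  req#14 t=5s: DENY
  req#15 t=5s: DENY
  req#16 t=5s: DENY

Answer: AAADDDDDAAADDDDD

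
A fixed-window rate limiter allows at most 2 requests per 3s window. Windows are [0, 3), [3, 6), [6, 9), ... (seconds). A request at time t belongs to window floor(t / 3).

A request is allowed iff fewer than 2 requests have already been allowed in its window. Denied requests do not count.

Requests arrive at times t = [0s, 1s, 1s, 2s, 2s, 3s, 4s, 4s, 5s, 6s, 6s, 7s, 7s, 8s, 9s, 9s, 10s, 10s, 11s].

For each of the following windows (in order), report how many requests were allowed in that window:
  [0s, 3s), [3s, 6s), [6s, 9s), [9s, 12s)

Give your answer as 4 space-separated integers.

Answer: 2 2 2 2

Derivation:
Processing requests:
  req#1 t=0s (window 0): ALLOW
  req#2 t=1s (window 0): ALLOW
  req#3 t=1s (window 0): DENY
  req#4 t=2s (window 0): DENY
  req#5 t=2s (window 0): DENY
  req#6 t=3s (window 1): ALLOW
  req#7 t=4s (window 1): ALLOW
  req#8 t=4s (window 1): DENY
  req#9 t=5s (window 1): DENY
  req#10 t=6s (window 2): ALLOW
  req#11 t=6s (window 2): ALLOW
  req#12 t=7s (window 2): DENY
  req#13 t=7s (window 2): DENY
  req#14 t=8s (window 2): DENY
  req#15 t=9s (window 3): ALLOW
  req#16 t=9s (window 3): ALLOW
  req#17 t=10s (window 3): DENY
  req#18 t=10s (window 3): DENY
  req#19 t=11s (window 3): DENY

Allowed counts by window: 2 2 2 2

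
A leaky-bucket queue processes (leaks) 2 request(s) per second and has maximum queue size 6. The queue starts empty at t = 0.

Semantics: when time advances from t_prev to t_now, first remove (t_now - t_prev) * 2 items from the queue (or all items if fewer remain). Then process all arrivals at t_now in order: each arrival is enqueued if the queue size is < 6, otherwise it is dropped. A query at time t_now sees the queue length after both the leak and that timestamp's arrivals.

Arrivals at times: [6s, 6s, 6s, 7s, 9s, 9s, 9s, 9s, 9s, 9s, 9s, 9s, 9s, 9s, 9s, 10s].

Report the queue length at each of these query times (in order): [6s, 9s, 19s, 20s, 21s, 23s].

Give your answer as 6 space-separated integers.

Answer: 3 6 0 0 0 0

Derivation:
Queue lengths at query times:
  query t=6s: backlog = 3
  query t=9s: backlog = 6
  query t=19s: backlog = 0
  query t=20s: backlog = 0
  query t=21s: backlog = 0
  query t=23s: backlog = 0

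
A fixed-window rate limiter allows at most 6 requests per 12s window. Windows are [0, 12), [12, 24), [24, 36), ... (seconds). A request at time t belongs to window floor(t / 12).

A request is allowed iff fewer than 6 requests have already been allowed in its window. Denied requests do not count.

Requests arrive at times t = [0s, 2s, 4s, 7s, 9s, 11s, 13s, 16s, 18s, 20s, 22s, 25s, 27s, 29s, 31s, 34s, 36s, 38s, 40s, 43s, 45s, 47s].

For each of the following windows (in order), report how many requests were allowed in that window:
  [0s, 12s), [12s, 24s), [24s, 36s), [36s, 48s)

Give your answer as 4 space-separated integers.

Processing requests:
  req#1 t=0s (window 0): ALLOW
  req#2 t=2s (window 0): ALLOW
  req#3 t=4s (window 0): ALLOW
  req#4 t=7s (window 0): ALLOW
  req#5 t=9s (window 0): ALLOW
  req#6 t=11s (window 0): ALLOW
  req#7 t=13s (window 1): ALLOW
  req#8 t=16s (window 1): ALLOW
  req#9 t=18s (window 1): ALLOW
  req#10 t=20s (window 1): ALLOW
  req#11 t=22s (window 1): ALLOW
  req#12 t=25s (window 2): ALLOW
  req#13 t=27s (window 2): ALLOW
  req#14 t=29s (window 2): ALLOW
  req#15 t=31s (window 2): ALLOW
  req#16 t=34s (window 2): ALLOW
  req#17 t=36s (window 3): ALLOW
  req#18 t=38s (window 3): ALLOW
  req#19 t=40s (window 3): ALLOW
  req#20 t=43s (window 3): ALLOW
  req#21 t=45s (window 3): ALLOW
  req#22 t=47s (window 3): ALLOW

Allowed counts by window: 6 5 5 6

Answer: 6 5 5 6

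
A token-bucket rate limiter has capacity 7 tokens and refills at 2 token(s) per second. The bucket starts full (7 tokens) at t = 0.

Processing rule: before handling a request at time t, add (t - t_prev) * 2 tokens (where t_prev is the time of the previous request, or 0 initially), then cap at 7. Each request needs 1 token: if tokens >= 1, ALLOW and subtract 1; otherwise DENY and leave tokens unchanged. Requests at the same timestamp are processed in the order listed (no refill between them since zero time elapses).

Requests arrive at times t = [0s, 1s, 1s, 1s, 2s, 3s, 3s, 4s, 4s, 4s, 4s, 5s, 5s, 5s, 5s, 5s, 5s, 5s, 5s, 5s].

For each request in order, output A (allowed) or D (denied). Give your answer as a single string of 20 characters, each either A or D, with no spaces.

Answer: AAAAAAAAAAAAAAAADDDD

Derivation:
Simulating step by step:
  req#1 t=0s: ALLOW
  req#2 t=1s: ALLOW
  req#3 t=1s: ALLOW
  req#4 t=1s: ALLOW
  req#5 t=2s: ALLOW
  req#6 t=3s: ALLOW
  req#7 t=3s: ALLOW
  req#8 t=4s: ALLOW
  req#9 t=4s: ALLOW
  req#10 t=4s: ALLOW
  req#11 t=4s: ALLOW
  req#12 t=5s: ALLOW
  req#13 t=5s: ALLOW
  req#14 t=5s: ALLOW
  req#15 t=5s: ALLOW
  req#16 t=5s: ALLOW
  req#17 t=5s: DENY
  req#18 t=5s: DENY
  req#19 t=5s: DENY
  req#20 t=5s: DENY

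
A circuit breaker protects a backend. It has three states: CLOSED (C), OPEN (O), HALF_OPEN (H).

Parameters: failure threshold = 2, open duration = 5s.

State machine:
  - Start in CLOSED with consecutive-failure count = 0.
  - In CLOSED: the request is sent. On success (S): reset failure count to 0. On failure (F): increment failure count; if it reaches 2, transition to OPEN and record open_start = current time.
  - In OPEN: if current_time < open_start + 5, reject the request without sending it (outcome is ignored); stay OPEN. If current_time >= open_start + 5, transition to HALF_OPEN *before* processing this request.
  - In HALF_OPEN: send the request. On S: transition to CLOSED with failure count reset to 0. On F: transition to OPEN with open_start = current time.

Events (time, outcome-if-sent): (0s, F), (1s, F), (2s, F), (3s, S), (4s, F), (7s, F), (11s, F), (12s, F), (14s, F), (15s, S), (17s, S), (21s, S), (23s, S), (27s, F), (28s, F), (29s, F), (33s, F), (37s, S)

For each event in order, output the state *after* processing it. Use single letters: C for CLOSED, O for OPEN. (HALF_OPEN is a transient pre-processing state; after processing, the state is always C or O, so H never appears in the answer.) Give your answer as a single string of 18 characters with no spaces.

Answer: COOOOOOOOOCCCCOOOO

Derivation:
State after each event:
  event#1 t=0s outcome=F: state=CLOSED
  event#2 t=1s outcome=F: state=OPEN
  event#3 t=2s outcome=F: state=OPEN
  event#4 t=3s outcome=S: state=OPEN
  event#5 t=4s outcome=F: state=OPEN
  event#6 t=7s outcome=F: state=OPEN
  event#7 t=11s outcome=F: state=OPEN
  event#8 t=12s outcome=F: state=OPEN
  event#9 t=14s outcome=F: state=OPEN
  event#10 t=15s outcome=S: state=OPEN
  event#11 t=17s outcome=S: state=CLOSED
  event#12 t=21s outcome=S: state=CLOSED
  event#13 t=23s outcome=S: state=CLOSED
  event#14 t=27s outcome=F: state=CLOSED
  event#15 t=28s outcome=F: state=OPEN
  event#16 t=29s outcome=F: state=OPEN
  event#17 t=33s outcome=F: state=OPEN
  event#18 t=37s outcome=S: state=OPEN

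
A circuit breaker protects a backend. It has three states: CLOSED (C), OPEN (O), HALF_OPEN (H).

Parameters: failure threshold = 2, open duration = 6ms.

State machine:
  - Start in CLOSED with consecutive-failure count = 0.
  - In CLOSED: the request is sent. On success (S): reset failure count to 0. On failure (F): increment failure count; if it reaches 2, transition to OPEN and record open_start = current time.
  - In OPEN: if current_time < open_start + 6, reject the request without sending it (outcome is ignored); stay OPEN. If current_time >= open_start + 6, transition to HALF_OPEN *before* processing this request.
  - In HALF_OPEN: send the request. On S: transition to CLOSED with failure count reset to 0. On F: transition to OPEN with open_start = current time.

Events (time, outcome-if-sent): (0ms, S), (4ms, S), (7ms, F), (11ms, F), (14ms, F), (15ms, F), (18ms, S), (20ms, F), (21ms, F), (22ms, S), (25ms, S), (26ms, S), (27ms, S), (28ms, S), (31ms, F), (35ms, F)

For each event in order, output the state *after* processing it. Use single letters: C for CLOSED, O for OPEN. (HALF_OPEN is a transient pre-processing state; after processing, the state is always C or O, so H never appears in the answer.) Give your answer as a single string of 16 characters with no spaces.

Answer: CCCOOOCCOOOOCCCO

Derivation:
State after each event:
  event#1 t=0ms outcome=S: state=CLOSED
  event#2 t=4ms outcome=S: state=CLOSED
  event#3 t=7ms outcome=F: state=CLOSED
  event#4 t=11ms outcome=F: state=OPEN
  event#5 t=14ms outcome=F: state=OPEN
  event#6 t=15ms outcome=F: state=OPEN
  event#7 t=18ms outcome=S: state=CLOSED
  event#8 t=20ms outcome=F: state=CLOSED
  event#9 t=21ms outcome=F: state=OPEN
  event#10 t=22ms outcome=S: state=OPEN
  event#11 t=25ms outcome=S: state=OPEN
  event#12 t=26ms outcome=S: state=OPEN
  event#13 t=27ms outcome=S: state=CLOSED
  event#14 t=28ms outcome=S: state=CLOSED
  event#15 t=31ms outcome=F: state=CLOSED
  event#16 t=35ms outcome=F: state=OPEN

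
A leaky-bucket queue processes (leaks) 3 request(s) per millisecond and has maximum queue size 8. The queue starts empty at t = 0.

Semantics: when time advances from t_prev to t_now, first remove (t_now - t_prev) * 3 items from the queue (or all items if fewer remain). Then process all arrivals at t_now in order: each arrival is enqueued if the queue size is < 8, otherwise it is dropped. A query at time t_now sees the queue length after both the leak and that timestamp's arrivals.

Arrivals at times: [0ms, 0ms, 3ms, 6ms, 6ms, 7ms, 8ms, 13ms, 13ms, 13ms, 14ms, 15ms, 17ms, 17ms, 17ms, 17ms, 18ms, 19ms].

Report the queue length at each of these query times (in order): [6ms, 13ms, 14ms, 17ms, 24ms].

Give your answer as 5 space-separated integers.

Queue lengths at query times:
  query t=6ms: backlog = 2
  query t=13ms: backlog = 3
  query t=14ms: backlog = 1
  query t=17ms: backlog = 4
  query t=24ms: backlog = 0

Answer: 2 3 1 4 0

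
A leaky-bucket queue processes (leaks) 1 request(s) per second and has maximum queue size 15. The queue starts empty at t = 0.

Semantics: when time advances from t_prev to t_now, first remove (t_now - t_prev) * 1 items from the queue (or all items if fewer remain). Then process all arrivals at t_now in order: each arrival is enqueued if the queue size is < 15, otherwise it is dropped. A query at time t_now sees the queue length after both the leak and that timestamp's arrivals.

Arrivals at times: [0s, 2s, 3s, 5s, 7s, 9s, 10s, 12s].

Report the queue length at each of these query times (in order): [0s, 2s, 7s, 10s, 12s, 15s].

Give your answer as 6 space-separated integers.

Queue lengths at query times:
  query t=0s: backlog = 1
  query t=2s: backlog = 1
  query t=7s: backlog = 1
  query t=10s: backlog = 1
  query t=12s: backlog = 1
  query t=15s: backlog = 0

Answer: 1 1 1 1 1 0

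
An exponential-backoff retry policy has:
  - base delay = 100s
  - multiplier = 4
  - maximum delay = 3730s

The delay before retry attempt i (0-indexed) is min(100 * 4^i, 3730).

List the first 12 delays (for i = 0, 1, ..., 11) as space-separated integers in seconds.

Computing each delay:
  i=0: min(100*4^0, 3730) = 100
  i=1: min(100*4^1, 3730) = 400
  i=2: min(100*4^2, 3730) = 1600
  i=3: min(100*4^3, 3730) = 3730
  i=4: min(100*4^4, 3730) = 3730
  i=5: min(100*4^5, 3730) = 3730
  i=6: min(100*4^6, 3730) = 3730
  i=7: min(100*4^7, 3730) = 3730
  i=8: min(100*4^8, 3730) = 3730
  i=9: min(100*4^9, 3730) = 3730
  i=10: min(100*4^10, 3730) = 3730
  i=11: min(100*4^11, 3730) = 3730

Answer: 100 400 1600 3730 3730 3730 3730 3730 3730 3730 3730 3730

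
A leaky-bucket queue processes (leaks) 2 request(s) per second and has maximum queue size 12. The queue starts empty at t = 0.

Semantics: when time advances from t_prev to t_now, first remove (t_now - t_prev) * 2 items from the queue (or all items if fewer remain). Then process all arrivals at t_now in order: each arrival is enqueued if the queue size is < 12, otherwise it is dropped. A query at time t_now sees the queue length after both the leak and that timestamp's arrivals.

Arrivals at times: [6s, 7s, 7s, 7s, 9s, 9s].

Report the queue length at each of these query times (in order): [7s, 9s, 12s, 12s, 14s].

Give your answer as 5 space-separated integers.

Queue lengths at query times:
  query t=7s: backlog = 3
  query t=9s: backlog = 2
  query t=12s: backlog = 0
  query t=12s: backlog = 0
  query t=14s: backlog = 0

Answer: 3 2 0 0 0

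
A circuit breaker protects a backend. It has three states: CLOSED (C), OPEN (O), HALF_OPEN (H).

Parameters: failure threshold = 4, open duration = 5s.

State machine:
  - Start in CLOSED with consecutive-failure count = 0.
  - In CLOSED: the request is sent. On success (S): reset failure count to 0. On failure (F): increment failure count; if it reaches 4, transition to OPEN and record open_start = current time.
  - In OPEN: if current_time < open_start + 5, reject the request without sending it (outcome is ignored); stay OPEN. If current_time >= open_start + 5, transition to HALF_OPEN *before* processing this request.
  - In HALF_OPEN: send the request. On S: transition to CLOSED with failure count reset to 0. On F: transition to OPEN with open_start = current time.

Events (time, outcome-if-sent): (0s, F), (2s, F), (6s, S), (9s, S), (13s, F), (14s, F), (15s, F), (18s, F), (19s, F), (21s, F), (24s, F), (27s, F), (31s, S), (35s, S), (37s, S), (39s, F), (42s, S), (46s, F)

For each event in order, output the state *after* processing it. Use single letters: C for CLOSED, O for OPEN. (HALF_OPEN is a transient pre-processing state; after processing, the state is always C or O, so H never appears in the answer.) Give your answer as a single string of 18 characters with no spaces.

State after each event:
  event#1 t=0s outcome=F: state=CLOSED
  event#2 t=2s outcome=F: state=CLOSED
  event#3 t=6s outcome=S: state=CLOSED
  event#4 t=9s outcome=S: state=CLOSED
  event#5 t=13s outcome=F: state=CLOSED
  event#6 t=14s outcome=F: state=CLOSED
  event#7 t=15s outcome=F: state=CLOSED
  event#8 t=18s outcome=F: state=OPEN
  event#9 t=19s outcome=F: state=OPEN
  event#10 t=21s outcome=F: state=OPEN
  event#11 t=24s outcome=F: state=OPEN
  event#12 t=27s outcome=F: state=OPEN
  event#13 t=31s outcome=S: state=CLOSED
  event#14 t=35s outcome=S: state=CLOSED
  event#15 t=37s outcome=S: state=CLOSED
  event#16 t=39s outcome=F: state=CLOSED
  event#17 t=42s outcome=S: state=CLOSED
  event#18 t=46s outcome=F: state=CLOSED

Answer: CCCCCCCOOOOOCCCCCC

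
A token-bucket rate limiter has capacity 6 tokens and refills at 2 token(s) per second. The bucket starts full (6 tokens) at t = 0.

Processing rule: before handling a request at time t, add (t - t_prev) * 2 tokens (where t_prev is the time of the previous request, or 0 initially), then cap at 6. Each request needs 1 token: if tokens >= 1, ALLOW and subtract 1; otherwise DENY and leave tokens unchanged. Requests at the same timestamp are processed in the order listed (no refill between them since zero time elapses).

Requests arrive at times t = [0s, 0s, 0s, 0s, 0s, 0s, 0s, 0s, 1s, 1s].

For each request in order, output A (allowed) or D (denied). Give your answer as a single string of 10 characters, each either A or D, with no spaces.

Answer: AAAAAADDAA

Derivation:
Simulating step by step:
  req#1 t=0s: ALLOW
  req#2 t=0s: ALLOW
  req#3 t=0s: ALLOW
  req#4 t=0s: ALLOW
  req#5 t=0s: ALLOW
  req#6 t=0s: ALLOW
  req#7 t=0s: DENY
  req#8 t=0s: DENY
  req#9 t=1s: ALLOW
  req#10 t=1s: ALLOW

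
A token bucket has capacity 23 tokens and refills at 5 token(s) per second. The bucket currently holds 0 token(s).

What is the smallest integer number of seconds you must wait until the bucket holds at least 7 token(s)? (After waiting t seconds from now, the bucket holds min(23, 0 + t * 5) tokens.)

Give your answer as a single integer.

Need 0 + t * 5 >= 7, so t >= 7/5.
Smallest integer t = ceil(7/5) = 2.

Answer: 2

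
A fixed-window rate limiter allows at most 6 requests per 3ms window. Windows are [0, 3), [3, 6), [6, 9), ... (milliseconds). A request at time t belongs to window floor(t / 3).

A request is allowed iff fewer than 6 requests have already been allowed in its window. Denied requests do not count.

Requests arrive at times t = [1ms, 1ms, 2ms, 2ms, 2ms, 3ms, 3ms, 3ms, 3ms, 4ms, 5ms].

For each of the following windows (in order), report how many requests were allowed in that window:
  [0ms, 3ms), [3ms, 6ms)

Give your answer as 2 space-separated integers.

Processing requests:
  req#1 t=1ms (window 0): ALLOW
  req#2 t=1ms (window 0): ALLOW
  req#3 t=2ms (window 0): ALLOW
  req#4 t=2ms (window 0): ALLOW
  req#5 t=2ms (window 0): ALLOW
  req#6 t=3ms (window 1): ALLOW
  req#7 t=3ms (window 1): ALLOW
  req#8 t=3ms (window 1): ALLOW
  req#9 t=3ms (window 1): ALLOW
  req#10 t=4ms (window 1): ALLOW
  req#11 t=5ms (window 1): ALLOW

Allowed counts by window: 5 6

Answer: 5 6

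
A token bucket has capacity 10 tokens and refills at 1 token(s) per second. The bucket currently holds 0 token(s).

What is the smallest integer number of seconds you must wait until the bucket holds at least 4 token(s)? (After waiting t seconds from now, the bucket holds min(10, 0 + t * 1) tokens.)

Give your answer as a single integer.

Need 0 + t * 1 >= 4, so t >= 4/1.
Smallest integer t = ceil(4/1) = 4.

Answer: 4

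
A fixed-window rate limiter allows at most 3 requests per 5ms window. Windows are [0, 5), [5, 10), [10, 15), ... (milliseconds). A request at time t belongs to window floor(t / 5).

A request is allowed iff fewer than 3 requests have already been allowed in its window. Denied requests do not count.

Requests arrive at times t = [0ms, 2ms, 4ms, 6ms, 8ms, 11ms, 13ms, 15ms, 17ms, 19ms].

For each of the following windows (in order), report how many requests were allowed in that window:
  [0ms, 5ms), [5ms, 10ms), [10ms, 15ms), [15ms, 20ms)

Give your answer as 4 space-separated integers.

Answer: 3 2 2 3

Derivation:
Processing requests:
  req#1 t=0ms (window 0): ALLOW
  req#2 t=2ms (window 0): ALLOW
  req#3 t=4ms (window 0): ALLOW
  req#4 t=6ms (window 1): ALLOW
  req#5 t=8ms (window 1): ALLOW
  req#6 t=11ms (window 2): ALLOW
  req#7 t=13ms (window 2): ALLOW
  req#8 t=15ms (window 3): ALLOW
  req#9 t=17ms (window 3): ALLOW
  req#10 t=19ms (window 3): ALLOW

Allowed counts by window: 3 2 2 3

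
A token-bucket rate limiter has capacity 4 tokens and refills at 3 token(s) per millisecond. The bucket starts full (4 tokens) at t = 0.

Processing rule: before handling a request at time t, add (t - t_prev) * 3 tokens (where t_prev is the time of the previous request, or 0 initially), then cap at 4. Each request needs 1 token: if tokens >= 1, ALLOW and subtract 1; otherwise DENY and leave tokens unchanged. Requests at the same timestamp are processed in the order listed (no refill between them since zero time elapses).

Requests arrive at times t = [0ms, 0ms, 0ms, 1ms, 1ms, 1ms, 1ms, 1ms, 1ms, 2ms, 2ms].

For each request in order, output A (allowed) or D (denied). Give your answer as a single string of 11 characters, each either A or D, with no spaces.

Answer: AAAAAAADDAA

Derivation:
Simulating step by step:
  req#1 t=0ms: ALLOW
  req#2 t=0ms: ALLOW
  req#3 t=0ms: ALLOW
  req#4 t=1ms: ALLOW
  req#5 t=1ms: ALLOW
  req#6 t=1ms: ALLOW
  req#7 t=1ms: ALLOW
  req#8 t=1ms: DENY
  req#9 t=1ms: DENY
  req#10 t=2ms: ALLOW
  req#11 t=2ms: ALLOW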